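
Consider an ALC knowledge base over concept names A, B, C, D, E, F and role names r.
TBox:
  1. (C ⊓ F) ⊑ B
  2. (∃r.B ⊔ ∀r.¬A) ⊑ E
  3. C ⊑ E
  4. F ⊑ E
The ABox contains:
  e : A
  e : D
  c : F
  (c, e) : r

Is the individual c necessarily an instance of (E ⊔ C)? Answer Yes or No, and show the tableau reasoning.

Yes

1. c : (E ⊔ C)?  L(c) = {F} ∪ {(¬E ⊓ ¬C)}
   clash {E, ¬E} at c — c ∈ (E ⊔ C)
2. Hence c : (E ⊔ C): entailed.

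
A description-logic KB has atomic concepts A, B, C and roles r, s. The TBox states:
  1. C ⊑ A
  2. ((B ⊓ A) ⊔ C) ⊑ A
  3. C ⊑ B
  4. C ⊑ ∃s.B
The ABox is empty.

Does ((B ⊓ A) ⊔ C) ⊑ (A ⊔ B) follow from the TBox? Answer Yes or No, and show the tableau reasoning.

Yes

1. ((B ⊓ A) ⊔ C) ⊑ (A ⊔ B)  ⇔  (((B ⊓ A) ⊔ C) ⊓ (¬A ⊓ ¬B)) unsat w.r.t. T
   all branches close; clash {A, ¬A} at x₀
2. Hence ((B ⊓ A) ⊔ C) ⊑ (A ⊔ B): entailed.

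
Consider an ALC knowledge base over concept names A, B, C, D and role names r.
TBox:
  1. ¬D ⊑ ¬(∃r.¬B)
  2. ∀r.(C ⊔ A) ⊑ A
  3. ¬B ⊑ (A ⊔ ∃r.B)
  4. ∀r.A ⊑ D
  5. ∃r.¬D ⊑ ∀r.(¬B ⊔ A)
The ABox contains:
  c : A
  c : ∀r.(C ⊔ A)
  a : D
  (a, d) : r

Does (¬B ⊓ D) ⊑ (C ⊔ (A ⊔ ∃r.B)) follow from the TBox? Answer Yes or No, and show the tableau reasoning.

1. (¬B ⊓ D) ⊑ (C ⊔ (A ⊔ ∃r.B))  ⇔  ((¬B ⊓ D) ⊓ (¬C ⊓ (¬A ⊓ ∀r.¬B))) unsat w.r.t. T
   all branches close; clash {A, ¬A} at x₀
2. Hence (¬B ⊓ D) ⊑ (C ⊔ (A ⊔ ∃r.B)): entailed.

Yes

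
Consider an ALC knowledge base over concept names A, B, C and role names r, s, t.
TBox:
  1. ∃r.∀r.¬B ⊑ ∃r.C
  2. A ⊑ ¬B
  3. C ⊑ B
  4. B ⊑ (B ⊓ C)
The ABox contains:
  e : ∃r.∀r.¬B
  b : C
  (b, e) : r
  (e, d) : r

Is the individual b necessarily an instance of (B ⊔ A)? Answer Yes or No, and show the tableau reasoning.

Yes

1. b : (B ⊔ A)?  L(b) = {C} ∪ {(¬B ⊓ ¬A)}
   clash {B, ¬B} at b — b ∈ (B ⊔ A)
2. Hence b : (B ⊔ A): entailed.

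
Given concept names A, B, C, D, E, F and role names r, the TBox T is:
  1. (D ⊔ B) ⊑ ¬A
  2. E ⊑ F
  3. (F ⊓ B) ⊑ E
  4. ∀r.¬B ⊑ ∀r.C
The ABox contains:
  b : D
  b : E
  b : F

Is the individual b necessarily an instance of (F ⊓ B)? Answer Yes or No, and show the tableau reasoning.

1. b : (F ⊓ B)?  L(b) = {D, E, F} ∪ {(¬F ⊔ ¬B)}
   open: L(b) ⊇ {D, E, F, ¬A, ¬B, …} (+ ∃-successors) — b ∉ (F ⊓ B) possible
2. Hence b : (F ⊓ B): not entailed.

No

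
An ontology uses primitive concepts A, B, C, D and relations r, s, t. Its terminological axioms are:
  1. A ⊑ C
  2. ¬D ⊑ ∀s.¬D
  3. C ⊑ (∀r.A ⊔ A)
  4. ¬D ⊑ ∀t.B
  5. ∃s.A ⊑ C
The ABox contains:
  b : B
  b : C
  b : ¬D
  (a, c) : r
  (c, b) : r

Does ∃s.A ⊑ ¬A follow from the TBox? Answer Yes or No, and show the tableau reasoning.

1. ∃s.A ⊑ ¬A  ⇔  (∃s.A ⊓ A) unsat w.r.t. T
   apply at x₀: A⊑C; ∃s.A⊑C
   open: L(x₀) ⊇ {A, C, D, ∃s.A} (+ ∃-successors)
2. Hence ∃s.A ⊑ ¬A: not entailed.

No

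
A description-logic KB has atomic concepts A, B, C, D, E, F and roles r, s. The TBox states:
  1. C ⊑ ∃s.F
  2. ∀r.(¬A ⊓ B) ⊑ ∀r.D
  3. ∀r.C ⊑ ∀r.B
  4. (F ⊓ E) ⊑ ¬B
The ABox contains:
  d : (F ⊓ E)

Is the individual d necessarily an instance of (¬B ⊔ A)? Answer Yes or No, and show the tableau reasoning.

1. d : (¬B ⊔ A)?  L(d) = {(F ⊓ E)} ∪ {(B ⊓ ¬A)}
   clash {B, ¬B} at d — d ∈ (¬B ⊔ A)
2. Hence d : (¬B ⊔ A): entailed.

Yes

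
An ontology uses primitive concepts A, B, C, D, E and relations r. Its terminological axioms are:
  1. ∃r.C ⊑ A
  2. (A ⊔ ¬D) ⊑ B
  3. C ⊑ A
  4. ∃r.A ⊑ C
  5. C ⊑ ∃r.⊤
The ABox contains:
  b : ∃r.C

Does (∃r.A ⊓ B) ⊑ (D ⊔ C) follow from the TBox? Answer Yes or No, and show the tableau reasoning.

Yes

1. (∃r.A ⊓ B) ⊑ (D ⊔ C)  ⇔  ((∃r.A ⊓ B) ⊓ (¬D ⊓ ¬C)) unsat w.r.t. T
   all branches close; clash {C, ¬C} at x₀
2. Hence (∃r.A ⊓ B) ⊑ (D ⊔ C): entailed.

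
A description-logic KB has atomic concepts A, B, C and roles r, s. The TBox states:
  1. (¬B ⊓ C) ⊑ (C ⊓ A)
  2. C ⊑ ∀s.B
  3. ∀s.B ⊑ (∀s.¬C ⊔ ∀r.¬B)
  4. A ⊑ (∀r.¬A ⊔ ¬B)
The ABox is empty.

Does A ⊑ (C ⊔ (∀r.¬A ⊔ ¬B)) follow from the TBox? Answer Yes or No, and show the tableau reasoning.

Yes

1. A ⊑ (C ⊔ (∀r.¬A ⊔ ¬B))  ⇔  (A ⊓ (¬C ⊓ (∃r.A ⊓ B))) unsat w.r.t. T
   all branches close; clash {C, ¬C} at x₀
2. Hence A ⊑ (C ⊔ (∀r.¬A ⊔ ¬B)): entailed.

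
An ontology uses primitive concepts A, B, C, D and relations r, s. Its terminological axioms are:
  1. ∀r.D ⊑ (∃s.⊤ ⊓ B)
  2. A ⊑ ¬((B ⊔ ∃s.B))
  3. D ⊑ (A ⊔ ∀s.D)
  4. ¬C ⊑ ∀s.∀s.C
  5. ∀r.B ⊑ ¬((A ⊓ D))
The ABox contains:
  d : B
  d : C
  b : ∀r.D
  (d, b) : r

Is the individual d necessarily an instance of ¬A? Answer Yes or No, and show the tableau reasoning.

Yes

1. d : ¬A?  L(d) = {B, C} ∪ {A}
   clash {B, ¬B} at d — d ∈ ¬A
2. Hence d : ¬A: entailed.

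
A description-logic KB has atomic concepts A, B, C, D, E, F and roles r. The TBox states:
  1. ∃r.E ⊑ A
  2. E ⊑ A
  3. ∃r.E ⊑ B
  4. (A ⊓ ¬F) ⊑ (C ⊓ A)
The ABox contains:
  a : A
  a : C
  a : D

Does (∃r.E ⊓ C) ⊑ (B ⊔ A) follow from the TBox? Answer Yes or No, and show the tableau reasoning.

1. (∃r.E ⊓ C) ⊑ (B ⊔ A)  ⇔  ((∃r.E ⊓ C) ⊓ (¬B ⊓ ¬A)) unsat w.r.t. T
   all branches close; clash {A, ¬A} at x₀
2. Hence (∃r.E ⊓ C) ⊑ (B ⊔ A): entailed.

Yes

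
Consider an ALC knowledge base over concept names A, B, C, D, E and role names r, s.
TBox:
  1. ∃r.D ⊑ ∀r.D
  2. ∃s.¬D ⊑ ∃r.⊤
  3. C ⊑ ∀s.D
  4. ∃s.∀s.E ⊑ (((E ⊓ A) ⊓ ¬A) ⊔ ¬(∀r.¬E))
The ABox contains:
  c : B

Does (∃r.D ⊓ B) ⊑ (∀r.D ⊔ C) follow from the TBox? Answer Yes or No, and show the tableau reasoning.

1. (∃r.D ⊓ B) ⊑ (∀r.D ⊔ C)  ⇔  ((∃r.D ⊓ B) ⊓ (∃r.¬D ⊓ ¬C)) unsat w.r.t. T
   all branches close; clash {D, ¬D} at an ∃-successor
2. Hence (∃r.D ⊓ B) ⊑ (∀r.D ⊔ C): entailed.

Yes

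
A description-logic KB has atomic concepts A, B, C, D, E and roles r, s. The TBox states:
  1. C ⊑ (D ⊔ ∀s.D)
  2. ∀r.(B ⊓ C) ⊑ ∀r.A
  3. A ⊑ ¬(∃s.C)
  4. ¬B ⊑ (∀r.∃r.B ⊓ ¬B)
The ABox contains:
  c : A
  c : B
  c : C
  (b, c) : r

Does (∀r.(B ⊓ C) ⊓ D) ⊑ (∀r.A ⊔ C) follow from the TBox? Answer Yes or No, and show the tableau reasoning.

1. (∀r.(B ⊓ C) ⊓ D) ⊑ (∀r.A ⊔ C)  ⇔  ((∀r.(B ⊓ C) ⊓ D) ⊓ (∃r.¬A ⊓ ¬C)) unsat w.r.t. T
   all branches close; clash {A, ¬A} at an ∃-successor
2. Hence (∀r.(B ⊓ C) ⊓ D) ⊑ (∀r.A ⊔ C): entailed.

Yes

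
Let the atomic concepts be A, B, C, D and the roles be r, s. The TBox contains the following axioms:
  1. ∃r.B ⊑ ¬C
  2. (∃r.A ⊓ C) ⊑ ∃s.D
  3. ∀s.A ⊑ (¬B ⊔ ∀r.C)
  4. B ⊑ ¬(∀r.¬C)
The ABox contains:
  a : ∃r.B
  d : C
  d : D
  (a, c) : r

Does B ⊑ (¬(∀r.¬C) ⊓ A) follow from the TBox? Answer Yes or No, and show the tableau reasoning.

1. B ⊑ (¬(∀r.¬C) ⊓ A)  ⇔  (B ⊓ (∀r.¬C ⊔ ¬A)) unsat w.r.t. T
   apply at x₀: B⊑¬(∀r.¬C)
   open: L(x₀) ⊇ {B, ¬A, ∀r.¬A, ∀r.¬B, ∃r.C, …} (+ ∃-successors)
2. Hence B ⊑ (¬(∀r.¬C) ⊓ A): not entailed.

No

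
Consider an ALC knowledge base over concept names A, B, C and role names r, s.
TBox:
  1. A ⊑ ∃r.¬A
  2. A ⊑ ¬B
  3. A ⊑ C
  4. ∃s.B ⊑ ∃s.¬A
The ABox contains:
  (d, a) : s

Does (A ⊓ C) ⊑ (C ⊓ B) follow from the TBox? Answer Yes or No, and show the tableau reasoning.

1. (A ⊓ C) ⊑ (C ⊓ B)  ⇔  ((A ⊓ C) ⊓ (¬C ⊔ ¬B)) unsat w.r.t. T
   apply at x₀: A⊑∃r.¬A; A⊑¬B
   open: L(x₀) ⊇ {A, C, ¬B, ∀s.¬B, ∃r.¬A} (+ ∃-successors)
2. Hence (A ⊓ C) ⊑ (C ⊓ B): not entailed.

No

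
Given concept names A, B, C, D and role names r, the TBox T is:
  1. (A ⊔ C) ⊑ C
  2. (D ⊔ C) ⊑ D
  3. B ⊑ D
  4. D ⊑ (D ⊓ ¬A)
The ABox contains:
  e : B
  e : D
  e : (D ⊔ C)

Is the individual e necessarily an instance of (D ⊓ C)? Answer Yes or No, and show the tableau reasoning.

1. e : (D ⊓ C)?  L(e) = {B, D, (D ⊔ C)} ∪ {(¬D ⊔ ¬C)}
   apply at e: D⊑(D ⊓ ¬A)
   open: L(e) ⊇ {B, D, ¬A, ¬C} — e ∉ (D ⊓ C) possible
2. Hence e : (D ⊓ C): not entailed.

No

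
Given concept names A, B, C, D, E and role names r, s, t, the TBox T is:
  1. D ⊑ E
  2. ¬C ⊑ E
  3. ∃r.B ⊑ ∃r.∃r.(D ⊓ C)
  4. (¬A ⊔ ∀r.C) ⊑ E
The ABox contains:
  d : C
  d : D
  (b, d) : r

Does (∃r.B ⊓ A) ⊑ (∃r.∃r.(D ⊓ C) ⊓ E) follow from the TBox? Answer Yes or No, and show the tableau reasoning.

1. (∃r.B ⊓ A) ⊑ (∃r.∃r.(D ⊓ C) ⊓ E)  ⇔  ((∃r.B ⊓ A) ⊓ (∀r.∀r.(¬D ⊔ ¬C) ⊔ ¬E)) unsat w.r.t. T
   apply at x₀: ∃r.B⊑∃r.∃r.(D ⊓ C)
   open: L(x₀) ⊇ {A, C, ¬D, ¬E, ∃r.B, …} (+ ∃-successors)
2. Hence (∃r.B ⊓ A) ⊑ (∃r.∃r.(D ⊓ C) ⊓ E): not entailed.

No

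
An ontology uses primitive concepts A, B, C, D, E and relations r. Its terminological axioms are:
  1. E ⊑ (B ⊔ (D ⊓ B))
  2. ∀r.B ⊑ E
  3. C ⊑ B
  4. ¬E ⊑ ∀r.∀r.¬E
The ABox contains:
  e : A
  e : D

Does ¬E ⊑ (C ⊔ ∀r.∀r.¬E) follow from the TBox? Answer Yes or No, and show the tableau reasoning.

Yes

1. ¬E ⊑ (C ⊔ ∀r.∀r.¬E)  ⇔  (¬E ⊓ (¬C ⊓ ∃r.∃r.E)) unsat w.r.t. T
   all branches close; clash {E, ¬E} at x₀
2. Hence ¬E ⊑ (C ⊔ ∀r.∀r.¬E): entailed.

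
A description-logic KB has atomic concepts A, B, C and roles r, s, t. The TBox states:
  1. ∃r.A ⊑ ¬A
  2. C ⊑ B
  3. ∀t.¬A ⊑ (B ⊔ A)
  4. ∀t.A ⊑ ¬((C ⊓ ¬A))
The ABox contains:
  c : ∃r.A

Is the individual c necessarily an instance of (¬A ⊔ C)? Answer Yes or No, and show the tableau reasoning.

1. c : (¬A ⊔ C)?  L(c) = {∃r.A} ∪ {(A ⊓ ¬C)}
   clash {A, ¬A} at c — c ∈ (¬A ⊔ C)
2. Hence c : (¬A ⊔ C): entailed.

Yes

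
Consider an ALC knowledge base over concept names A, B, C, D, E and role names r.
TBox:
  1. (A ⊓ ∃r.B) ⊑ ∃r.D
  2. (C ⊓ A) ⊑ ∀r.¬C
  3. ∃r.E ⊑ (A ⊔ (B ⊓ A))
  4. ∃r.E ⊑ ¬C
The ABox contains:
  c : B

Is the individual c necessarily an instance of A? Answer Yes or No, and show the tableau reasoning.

No

1. c : A?  L(c) = {B} ∪ {¬A}
   open: L(c) ⊇ {B, ¬A, ∀r.¬E} — c ∉ A possible
2. Hence c : A: not entailed.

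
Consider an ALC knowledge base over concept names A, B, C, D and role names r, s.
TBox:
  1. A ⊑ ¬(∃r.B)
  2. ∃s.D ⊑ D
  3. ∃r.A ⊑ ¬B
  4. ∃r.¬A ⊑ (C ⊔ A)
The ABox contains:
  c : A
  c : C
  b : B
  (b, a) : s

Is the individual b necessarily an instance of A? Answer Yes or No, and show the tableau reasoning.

No

1. b : A?  L(b) = {B} ∪ {¬A}
   open: L(b) ⊇ {B, ¬A, ∀r.A, ∀r.¬A, ∀s.¬D} — b ∉ A possible
2. Hence b : A: not entailed.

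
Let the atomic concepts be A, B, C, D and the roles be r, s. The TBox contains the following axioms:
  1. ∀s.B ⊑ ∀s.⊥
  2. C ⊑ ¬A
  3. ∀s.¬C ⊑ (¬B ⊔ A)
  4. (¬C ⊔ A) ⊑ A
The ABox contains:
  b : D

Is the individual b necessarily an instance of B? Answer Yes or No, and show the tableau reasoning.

No

1. b : B?  L(b) = {D} ∪ {¬B}
   open: L(b) ⊇ {A, D, ¬B, ¬C, ∃s.C, …} (+ ∃-successors) — b ∉ B possible
2. Hence b : B: not entailed.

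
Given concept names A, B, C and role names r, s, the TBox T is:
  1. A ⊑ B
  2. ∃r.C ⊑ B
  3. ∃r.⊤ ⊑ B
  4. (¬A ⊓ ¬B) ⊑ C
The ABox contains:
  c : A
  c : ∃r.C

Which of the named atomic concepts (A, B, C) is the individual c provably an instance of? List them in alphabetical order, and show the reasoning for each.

{A, B}

1. c : A?  L(c) = {A, ∃r.C} ∪ {¬A}
   clash {A, ¬A} at c — c ∈ A
2. c : B?  L(c) = {A, ∃r.C} ∪ {¬B}
   clash {B, ¬B} at c — c ∈ B
3. c : C?  L(c) = {A, ∃r.C} ∪ {¬C}
   apply at c: A⊑B; ∃r.C⊑B
   open: L(c) ⊇ {A, B, ¬C, ∃r.C} (+ ∃-successors) — c ∉ C possible
4. Entailed for c: {A, B}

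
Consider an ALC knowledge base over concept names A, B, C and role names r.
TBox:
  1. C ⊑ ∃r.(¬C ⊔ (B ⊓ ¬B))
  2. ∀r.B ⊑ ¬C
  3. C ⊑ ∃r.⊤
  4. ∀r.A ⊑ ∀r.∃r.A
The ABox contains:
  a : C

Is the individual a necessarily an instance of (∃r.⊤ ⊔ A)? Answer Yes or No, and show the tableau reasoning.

Yes

1. a : (∃r.⊤ ⊔ A)?  L(a) = {C} ∪ {(∀r.⊥ ⊓ ¬A)}
   clash {C, ¬C} at a — a ∈ (∃r.⊤ ⊔ A)
2. Hence a : (∃r.⊤ ⊔ A): entailed.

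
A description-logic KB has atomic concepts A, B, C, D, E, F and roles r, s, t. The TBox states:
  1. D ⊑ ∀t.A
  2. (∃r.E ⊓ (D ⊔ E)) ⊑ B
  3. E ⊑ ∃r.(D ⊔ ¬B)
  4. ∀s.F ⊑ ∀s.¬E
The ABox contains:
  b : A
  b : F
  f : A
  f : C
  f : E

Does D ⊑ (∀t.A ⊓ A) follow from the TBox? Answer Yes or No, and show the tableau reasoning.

1. D ⊑ (∀t.A ⊓ A)  ⇔  (D ⊓ (∃t.¬A ⊔ ¬A)) unsat w.r.t. T
   apply at x₀: D⊑∀t.A
   open: L(x₀) ⊇ {D, ¬A, ¬E, ∀r.¬E, ∀t.A, …} (+ ∃-successors)
2. Hence D ⊑ (∀t.A ⊓ A): not entailed.

No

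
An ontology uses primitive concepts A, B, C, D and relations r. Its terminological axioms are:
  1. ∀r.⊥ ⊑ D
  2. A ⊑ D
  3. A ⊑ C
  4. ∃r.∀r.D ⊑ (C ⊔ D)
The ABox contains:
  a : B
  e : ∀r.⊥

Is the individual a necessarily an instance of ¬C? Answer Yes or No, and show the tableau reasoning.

No

1. a : ¬C?  L(a) = {B} ∪ {C}
   open: L(a) ⊇ {B, C, ¬A, ∀r.∃r.¬D, ∃r.⊤} (+ ∃-successors) — a ∉ ¬C possible
2. Hence a : ¬C: not entailed.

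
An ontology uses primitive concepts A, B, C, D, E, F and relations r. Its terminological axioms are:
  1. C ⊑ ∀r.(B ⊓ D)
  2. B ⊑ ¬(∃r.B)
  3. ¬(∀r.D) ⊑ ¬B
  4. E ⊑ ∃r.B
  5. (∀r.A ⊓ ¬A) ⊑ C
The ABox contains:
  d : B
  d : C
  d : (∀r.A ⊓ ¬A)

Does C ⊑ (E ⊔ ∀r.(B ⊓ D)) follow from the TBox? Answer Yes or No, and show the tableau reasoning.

1. C ⊑ (E ⊔ ∀r.(B ⊓ D))  ⇔  (C ⊓ (¬E ⊓ ∃r.(¬B ⊔ ¬D))) unsat w.r.t. T
   all branches close; clash {D, ¬D} at an ∃-successor
2. Hence C ⊑ (E ⊔ ∀r.(B ⊓ D)): entailed.

Yes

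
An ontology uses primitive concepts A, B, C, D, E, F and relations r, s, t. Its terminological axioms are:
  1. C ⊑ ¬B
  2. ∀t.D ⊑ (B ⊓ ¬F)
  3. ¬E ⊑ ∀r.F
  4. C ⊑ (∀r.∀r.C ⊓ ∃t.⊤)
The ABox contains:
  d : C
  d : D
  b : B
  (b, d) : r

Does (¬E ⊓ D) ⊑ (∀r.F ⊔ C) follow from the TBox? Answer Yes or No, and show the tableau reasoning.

1. (¬E ⊓ D) ⊑ (∀r.F ⊔ C)  ⇔  ((¬E ⊓ D) ⊓ (∃r.¬F ⊓ ¬C)) unsat w.r.t. T
   all branches close; clash {F, ¬F} at an ∃-successor
2. Hence (¬E ⊓ D) ⊑ (∀r.F ⊔ C): entailed.

Yes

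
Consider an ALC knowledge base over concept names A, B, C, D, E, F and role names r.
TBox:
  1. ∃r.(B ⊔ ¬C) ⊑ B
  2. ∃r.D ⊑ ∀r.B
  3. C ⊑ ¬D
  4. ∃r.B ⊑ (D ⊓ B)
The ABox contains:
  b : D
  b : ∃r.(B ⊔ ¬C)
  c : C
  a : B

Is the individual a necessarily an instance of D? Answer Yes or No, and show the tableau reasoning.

No

1. a : D?  L(a) = {B} ∪ {¬D}
   open: L(a) ⊇ {B, ¬D, ∀r.¬B, ∀r.¬D} — a ∉ D possible
2. Hence a : D: not entailed.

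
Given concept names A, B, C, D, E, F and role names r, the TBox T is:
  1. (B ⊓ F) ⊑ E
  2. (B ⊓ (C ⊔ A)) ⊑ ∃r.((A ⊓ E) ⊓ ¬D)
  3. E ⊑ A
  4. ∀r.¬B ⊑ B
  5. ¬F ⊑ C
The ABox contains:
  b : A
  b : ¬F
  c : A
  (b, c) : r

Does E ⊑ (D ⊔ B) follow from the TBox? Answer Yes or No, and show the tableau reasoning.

No

1. E ⊑ (D ⊔ B)  ⇔  (E ⊓ (¬D ⊓ ¬B)) unsat w.r.t. T
   apply at x₀: E⊑A
   open: L(x₀) ⊇ {A, E, F, ¬B, ¬D, …} (+ ∃-successors)
2. Hence E ⊑ (D ⊔ B): not entailed.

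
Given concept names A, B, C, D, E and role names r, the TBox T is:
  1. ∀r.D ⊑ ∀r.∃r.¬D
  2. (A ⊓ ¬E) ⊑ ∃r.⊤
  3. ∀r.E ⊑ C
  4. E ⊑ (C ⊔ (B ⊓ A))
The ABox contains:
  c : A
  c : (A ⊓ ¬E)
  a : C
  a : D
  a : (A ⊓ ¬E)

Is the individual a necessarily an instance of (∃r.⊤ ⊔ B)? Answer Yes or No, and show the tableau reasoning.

1. a : (∃r.⊤ ⊔ B)?  L(a) = {C, D, (A ⊓ ¬E)} ∪ {(∀r.⊥ ⊓ ¬B)}
   clash ⊥ at an ∃-successor — a ∈ (∃r.⊤ ⊔ B)
2. Hence a : (∃r.⊤ ⊔ B): entailed.

Yes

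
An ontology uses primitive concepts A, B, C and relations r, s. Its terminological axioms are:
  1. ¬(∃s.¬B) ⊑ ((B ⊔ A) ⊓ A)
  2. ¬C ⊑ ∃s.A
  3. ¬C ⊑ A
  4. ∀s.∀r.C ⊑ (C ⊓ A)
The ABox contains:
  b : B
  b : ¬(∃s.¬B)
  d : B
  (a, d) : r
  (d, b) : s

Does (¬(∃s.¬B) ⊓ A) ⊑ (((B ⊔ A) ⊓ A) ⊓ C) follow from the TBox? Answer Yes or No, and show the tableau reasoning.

No

1. (¬(∃s.¬B) ⊓ A) ⊑ (((B ⊔ A) ⊓ A) ⊓ C)  ⇔  ((∀s.B ⊓ A) ⊓ (((¬B ⊓ ¬A) ⊔ ¬A) ⊔ ¬C)) unsat w.r.t. T
   apply at x₀: ¬(∃s.¬B)⊑((B ⊔ A) ⊓ A)
   open: L(x₀) ⊇ {A, ¬C, ∀s.B, ∃s.A, ∃s.∃r.¬C} (+ ∃-successors)
2. Hence (¬(∃s.¬B) ⊓ A) ⊑ (((B ⊔ A) ⊓ A) ⊓ C): not entailed.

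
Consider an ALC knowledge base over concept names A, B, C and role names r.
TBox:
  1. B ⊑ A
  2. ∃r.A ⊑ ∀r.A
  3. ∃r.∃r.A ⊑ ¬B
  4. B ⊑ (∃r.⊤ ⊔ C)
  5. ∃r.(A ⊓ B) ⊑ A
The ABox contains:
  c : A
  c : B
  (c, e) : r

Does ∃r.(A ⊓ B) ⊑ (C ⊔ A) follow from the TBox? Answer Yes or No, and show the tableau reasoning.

1. ∃r.(A ⊓ B) ⊑ (C ⊔ A)  ⇔  (∃r.(A ⊓ B) ⊓ (¬C ⊓ ¬A)) unsat w.r.t. T
   all branches close; clash {A, ¬A} at x₀
2. Hence ∃r.(A ⊓ B) ⊑ (C ⊔ A): entailed.

Yes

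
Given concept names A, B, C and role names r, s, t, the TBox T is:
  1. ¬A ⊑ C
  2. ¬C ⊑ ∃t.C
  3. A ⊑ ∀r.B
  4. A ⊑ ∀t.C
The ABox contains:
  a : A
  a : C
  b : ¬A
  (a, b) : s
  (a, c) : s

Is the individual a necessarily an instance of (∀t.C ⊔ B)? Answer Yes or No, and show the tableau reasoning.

Yes

1. a : (∀t.C ⊔ B)?  L(a) = {A, C} ∪ {(∃t.¬C ⊓ ¬B)}
   clash {C, ¬C} at an ∃-successor — a ∈ (∀t.C ⊔ B)
2. Hence a : (∀t.C ⊔ B): entailed.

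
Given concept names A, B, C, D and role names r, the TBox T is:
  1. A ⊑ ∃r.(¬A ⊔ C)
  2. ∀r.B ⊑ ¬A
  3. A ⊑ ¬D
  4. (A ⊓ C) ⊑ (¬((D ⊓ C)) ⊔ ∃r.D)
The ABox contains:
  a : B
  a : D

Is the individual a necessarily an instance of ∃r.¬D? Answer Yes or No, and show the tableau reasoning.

1. a : ∃r.¬D?  L(a) = {B, D} ∪ {∀r.D}
   open: L(a) ⊇ {B, D, ¬A, ∀r.D} — a ∉ ∃r.¬D possible
2. Hence a : ∃r.¬D: not entailed.

No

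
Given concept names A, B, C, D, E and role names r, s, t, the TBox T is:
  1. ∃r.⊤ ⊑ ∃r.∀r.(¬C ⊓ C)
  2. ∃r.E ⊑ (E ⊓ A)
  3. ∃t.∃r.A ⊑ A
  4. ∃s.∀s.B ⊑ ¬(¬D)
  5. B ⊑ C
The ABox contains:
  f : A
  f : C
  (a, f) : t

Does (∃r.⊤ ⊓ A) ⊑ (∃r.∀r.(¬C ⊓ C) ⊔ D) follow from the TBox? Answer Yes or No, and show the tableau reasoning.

Yes

1. (∃r.⊤ ⊓ A) ⊑ (∃r.∀r.(¬C ⊓ C) ⊔ D)  ⇔  ((∃r.⊤ ⊓ A) ⊓ (∀r.∃r.(C ⊔ ¬C) ⊓ ¬D)) unsat w.r.t. T
   all branches close; clash {D, ¬D} at x₀
2. Hence (∃r.⊤ ⊓ A) ⊑ (∃r.∀r.(¬C ⊓ C) ⊔ D): entailed.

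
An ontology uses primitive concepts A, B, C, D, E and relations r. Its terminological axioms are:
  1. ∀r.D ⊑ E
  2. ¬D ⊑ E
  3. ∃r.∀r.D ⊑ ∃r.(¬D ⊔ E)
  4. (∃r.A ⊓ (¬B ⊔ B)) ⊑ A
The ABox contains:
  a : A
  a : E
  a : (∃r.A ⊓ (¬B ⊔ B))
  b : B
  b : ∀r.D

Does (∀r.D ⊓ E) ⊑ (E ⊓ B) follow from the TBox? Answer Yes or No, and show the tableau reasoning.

No

1. (∀r.D ⊓ E) ⊑ (E ⊓ B)  ⇔  ((∀r.D ⊓ E) ⊓ (¬E ⊔ ¬B)) unsat w.r.t. T
   open: L(x₀) ⊇ {E, ¬B, ∀r.D, ∀r.¬A, ∀r.∃r.¬D}
2. Hence (∀r.D ⊓ E) ⊑ (E ⊓ B): not entailed.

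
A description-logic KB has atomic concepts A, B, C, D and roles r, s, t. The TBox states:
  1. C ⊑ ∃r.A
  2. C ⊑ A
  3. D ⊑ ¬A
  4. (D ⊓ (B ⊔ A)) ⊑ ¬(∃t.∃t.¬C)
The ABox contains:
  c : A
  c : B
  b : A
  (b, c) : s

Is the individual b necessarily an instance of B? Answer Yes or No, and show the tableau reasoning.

No

1. b : B?  L(b) = {A} ∪ {¬B}
   open: L(b) ⊇ {A, ¬B, ¬C, ¬D} — b ∉ B possible
2. Hence b : B: not entailed.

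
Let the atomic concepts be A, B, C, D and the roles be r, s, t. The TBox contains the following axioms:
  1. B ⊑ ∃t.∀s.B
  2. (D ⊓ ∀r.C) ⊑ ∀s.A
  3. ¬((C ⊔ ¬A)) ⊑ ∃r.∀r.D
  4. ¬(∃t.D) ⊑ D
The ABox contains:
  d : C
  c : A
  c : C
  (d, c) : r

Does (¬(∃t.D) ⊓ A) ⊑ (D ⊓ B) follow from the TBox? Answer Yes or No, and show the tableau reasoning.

No

1. (¬(∃t.D) ⊓ A) ⊑ (D ⊓ B)  ⇔  ((∀t.¬D ⊓ A) ⊓ (¬D ⊔ ¬B)) unsat w.r.t. T
   apply at x₀: ¬(∃t.D)⊑D
   open: L(x₀) ⊇ {A, C, D, ¬B, ∀t.¬D, …} (+ ∃-successors)
2. Hence (¬(∃t.D) ⊓ A) ⊑ (D ⊓ B): not entailed.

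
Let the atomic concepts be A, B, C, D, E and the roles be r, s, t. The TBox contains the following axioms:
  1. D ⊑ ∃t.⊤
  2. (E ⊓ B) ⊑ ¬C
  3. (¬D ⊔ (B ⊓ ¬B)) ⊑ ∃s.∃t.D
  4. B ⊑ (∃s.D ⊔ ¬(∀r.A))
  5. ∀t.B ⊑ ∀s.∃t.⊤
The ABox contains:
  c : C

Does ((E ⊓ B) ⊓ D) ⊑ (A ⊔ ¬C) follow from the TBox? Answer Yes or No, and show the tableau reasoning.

Yes

1. ((E ⊓ B) ⊓ D) ⊑ (A ⊔ ¬C)  ⇔  (((E ⊓ B) ⊓ D) ⊓ (¬A ⊓ C)) unsat w.r.t. T
   all branches close; clash {C, ¬C} at x₀
2. Hence ((E ⊓ B) ⊓ D) ⊑ (A ⊔ ¬C): entailed.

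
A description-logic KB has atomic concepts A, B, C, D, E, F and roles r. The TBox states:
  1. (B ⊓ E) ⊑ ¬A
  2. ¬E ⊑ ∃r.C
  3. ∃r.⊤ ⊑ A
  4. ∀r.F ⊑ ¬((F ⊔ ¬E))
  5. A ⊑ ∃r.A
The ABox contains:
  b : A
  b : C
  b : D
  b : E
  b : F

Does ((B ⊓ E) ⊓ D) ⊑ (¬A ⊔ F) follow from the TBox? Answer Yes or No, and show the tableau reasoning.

1. ((B ⊓ E) ⊓ D) ⊑ (¬A ⊔ F)  ⇔  (((B ⊓ E) ⊓ D) ⊓ (A ⊓ ¬F)) unsat w.r.t. T
   all branches close; clash {A, ¬A} at x₀
2. Hence ((B ⊓ E) ⊓ D) ⊑ (¬A ⊔ F): entailed.

Yes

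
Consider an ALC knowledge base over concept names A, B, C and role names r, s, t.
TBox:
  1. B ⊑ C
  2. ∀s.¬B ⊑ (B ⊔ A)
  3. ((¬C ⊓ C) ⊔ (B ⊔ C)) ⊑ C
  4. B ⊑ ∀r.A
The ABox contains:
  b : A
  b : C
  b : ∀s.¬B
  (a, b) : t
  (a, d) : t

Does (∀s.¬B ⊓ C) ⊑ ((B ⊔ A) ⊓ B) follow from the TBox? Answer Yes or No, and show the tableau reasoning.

No

1. (∀s.¬B ⊓ C) ⊑ ((B ⊔ A) ⊓ B)  ⇔  ((∀s.¬B ⊓ C) ⊓ ((¬B ⊓ ¬A) ⊔ ¬B)) unsat w.r.t. T
   apply at x₀: ∀s.¬B⊑(B ⊔ A)
   open: L(x₀) ⊇ {A, C, ¬B, ∀s.¬B}
2. Hence (∀s.¬B ⊓ C) ⊑ ((B ⊔ A) ⊓ B): not entailed.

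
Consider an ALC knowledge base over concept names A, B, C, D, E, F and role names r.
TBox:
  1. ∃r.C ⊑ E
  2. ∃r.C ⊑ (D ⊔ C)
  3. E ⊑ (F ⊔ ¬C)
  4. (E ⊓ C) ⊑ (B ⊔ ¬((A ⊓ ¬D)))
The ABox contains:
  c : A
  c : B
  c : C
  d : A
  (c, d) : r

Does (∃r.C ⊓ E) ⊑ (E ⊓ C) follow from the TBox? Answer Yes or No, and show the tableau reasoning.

No

1. (∃r.C ⊓ E) ⊑ (E ⊓ C)  ⇔  ((∃r.C ⊓ E) ⊓ (¬E ⊔ ¬C)) unsat w.r.t. T
   apply at x₀: ∃r.C⊑(D ⊔ C); E⊑(F ⊔ ¬C)
   open: L(x₀) ⊇ {D, E, ¬C, ∃r.C} (+ ∃-successors)
2. Hence (∃r.C ⊓ E) ⊑ (E ⊓ C): not entailed.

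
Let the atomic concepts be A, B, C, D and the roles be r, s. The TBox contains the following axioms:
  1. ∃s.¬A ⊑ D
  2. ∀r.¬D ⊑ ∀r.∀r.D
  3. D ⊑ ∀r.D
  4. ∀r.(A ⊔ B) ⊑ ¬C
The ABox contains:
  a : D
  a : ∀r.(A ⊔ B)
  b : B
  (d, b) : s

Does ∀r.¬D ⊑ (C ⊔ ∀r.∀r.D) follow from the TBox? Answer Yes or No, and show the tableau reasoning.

1. ∀r.¬D ⊑ (C ⊔ ∀r.∀r.D)  ⇔  (∀r.¬D ⊓ (¬C ⊓ ∃r.∃r.¬D)) unsat w.r.t. T
   all branches close; clash {D, ¬D} at an ∃-successor
2. Hence ∀r.¬D ⊑ (C ⊔ ∀r.∀r.D): entailed.

Yes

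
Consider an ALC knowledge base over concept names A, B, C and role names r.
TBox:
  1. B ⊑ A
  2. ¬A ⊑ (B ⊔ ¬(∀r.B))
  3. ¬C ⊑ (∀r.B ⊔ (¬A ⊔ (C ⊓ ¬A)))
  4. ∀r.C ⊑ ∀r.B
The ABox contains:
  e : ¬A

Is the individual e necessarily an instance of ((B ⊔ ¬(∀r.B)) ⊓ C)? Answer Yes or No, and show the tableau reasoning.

1. e : ((B ⊔ ¬(∀r.B)) ⊓ C)?  L(e) = {¬A} ∪ {((¬B ⊓ ∀r.B) ⊔ ¬C)}
   apply at e: ¬A⊑(B ⊔ ¬(∀r.B))
   open: L(e) ⊇ {¬A, ¬B, ¬C, ∃r.¬B, ∃r.¬C} (+ ∃-successors) — e ∉ ((B ⊔ ¬(∀r.B)) ⊓ C) possible
2. Hence e : ((B ⊔ ¬(∀r.B)) ⊓ C): not entailed.

No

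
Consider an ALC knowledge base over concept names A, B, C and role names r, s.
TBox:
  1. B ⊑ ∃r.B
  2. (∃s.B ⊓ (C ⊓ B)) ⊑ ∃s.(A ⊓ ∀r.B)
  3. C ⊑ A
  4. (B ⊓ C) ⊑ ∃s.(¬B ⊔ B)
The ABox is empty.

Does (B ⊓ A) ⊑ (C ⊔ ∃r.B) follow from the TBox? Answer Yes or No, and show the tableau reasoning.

1. (B ⊓ A) ⊑ (C ⊔ ∃r.B)  ⇔  ((B ⊓ A) ⊓ (¬C ⊓ ∀r.¬B)) unsat w.r.t. T
   all branches close; clash {B, ¬B} at an ∃-successor
2. Hence (B ⊓ A) ⊑ (C ⊔ ∃r.B): entailed.

Yes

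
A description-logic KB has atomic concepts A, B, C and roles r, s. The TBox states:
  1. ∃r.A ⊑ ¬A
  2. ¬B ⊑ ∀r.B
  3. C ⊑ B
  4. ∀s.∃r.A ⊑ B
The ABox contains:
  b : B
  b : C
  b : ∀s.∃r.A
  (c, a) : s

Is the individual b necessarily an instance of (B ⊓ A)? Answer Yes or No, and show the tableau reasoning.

No

1. b : (B ⊓ A)?  L(b) = {B, C, ∀s.∃r.A} ∪ {(¬B ⊔ ¬A)}
   open: L(b) ⊇ {B, C, ¬A, ∀s.∃r.A} — b ∉ (B ⊓ A) possible
2. Hence b : (B ⊓ A): not entailed.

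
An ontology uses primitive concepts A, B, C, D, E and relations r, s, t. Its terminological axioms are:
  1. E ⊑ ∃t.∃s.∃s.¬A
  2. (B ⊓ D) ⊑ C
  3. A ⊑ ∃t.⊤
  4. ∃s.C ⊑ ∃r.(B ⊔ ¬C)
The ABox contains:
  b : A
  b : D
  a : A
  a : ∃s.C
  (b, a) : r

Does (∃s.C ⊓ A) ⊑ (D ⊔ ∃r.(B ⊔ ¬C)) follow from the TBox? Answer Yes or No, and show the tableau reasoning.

1. (∃s.C ⊓ A) ⊑ (D ⊔ ∃r.(B ⊔ ¬C))  ⇔  ((∃s.C ⊓ A) ⊓ (¬D ⊓ ∀r.(¬B ⊓ C))) unsat w.r.t. T
   all branches close; clash {C, ¬C} at an ∃-successor
2. Hence (∃s.C ⊓ A) ⊑ (D ⊔ ∃r.(B ⊔ ¬C)): entailed.

Yes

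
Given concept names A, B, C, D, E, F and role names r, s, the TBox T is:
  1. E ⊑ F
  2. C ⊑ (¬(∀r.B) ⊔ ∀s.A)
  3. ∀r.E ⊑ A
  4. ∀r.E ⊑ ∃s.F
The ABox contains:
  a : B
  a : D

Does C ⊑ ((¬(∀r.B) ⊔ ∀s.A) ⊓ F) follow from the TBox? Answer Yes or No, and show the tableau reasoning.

1. C ⊑ ((¬(∀r.B) ⊔ ∀s.A) ⊓ F)  ⇔  (C ⊓ ((∀r.B ⊓ ∃s.¬A) ⊔ ¬F)) unsat w.r.t. T
   apply at x₀: C⊑(¬(∀r.B) ⊔ ∀s.A)
   open: L(x₀) ⊇ {C, ¬E, ¬F, ∃r.¬B, ∃r.¬E} (+ ∃-successors)
2. Hence C ⊑ ((¬(∀r.B) ⊔ ∀s.A) ⊓ F): not entailed.

No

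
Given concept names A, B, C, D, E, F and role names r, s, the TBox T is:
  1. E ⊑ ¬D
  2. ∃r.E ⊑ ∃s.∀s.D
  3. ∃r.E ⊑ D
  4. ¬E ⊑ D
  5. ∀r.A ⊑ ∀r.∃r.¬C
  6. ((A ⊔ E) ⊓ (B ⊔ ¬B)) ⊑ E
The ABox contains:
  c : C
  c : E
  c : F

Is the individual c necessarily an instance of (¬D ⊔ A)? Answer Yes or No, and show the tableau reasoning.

Yes

1. c : (¬D ⊔ A)?  L(c) = {C, E, F} ∪ {(D ⊓ ¬A)}
   clash {D, ¬D} at c — c ∈ (¬D ⊔ A)
2. Hence c : (¬D ⊔ A): entailed.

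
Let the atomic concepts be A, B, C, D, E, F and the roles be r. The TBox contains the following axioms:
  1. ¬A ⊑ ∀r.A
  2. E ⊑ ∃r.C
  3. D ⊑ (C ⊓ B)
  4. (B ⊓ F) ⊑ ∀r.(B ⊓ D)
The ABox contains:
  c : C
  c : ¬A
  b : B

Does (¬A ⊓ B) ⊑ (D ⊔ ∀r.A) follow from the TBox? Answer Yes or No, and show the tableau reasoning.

1. (¬A ⊓ B) ⊑ (D ⊔ ∀r.A)  ⇔  ((¬A ⊓ B) ⊓ (¬D ⊓ ∃r.¬A)) unsat w.r.t. T
   all branches close; clash {A, ¬A} at an ∃-successor
2. Hence (¬A ⊓ B) ⊑ (D ⊔ ∀r.A): entailed.

Yes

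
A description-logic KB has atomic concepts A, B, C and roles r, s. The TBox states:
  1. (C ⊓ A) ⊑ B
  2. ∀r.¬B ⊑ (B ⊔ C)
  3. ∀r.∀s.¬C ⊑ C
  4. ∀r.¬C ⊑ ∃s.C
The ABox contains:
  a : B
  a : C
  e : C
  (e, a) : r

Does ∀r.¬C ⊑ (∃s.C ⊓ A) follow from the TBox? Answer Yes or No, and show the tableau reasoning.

1. ∀r.¬C ⊑ (∃s.C ⊓ A)  ⇔  (∀r.¬C ⊓ (∀s.¬C ⊔ ¬A)) unsat w.r.t. T
   apply at x₀: ∀r.¬C⊑∃s.C
   open: L(x₀) ⊇ {¬A, ¬C, ∀r.¬C, ∃r.B, ∃r.∃s.C, …} (+ ∃-successors)
2. Hence ∀r.¬C ⊑ (∃s.C ⊓ A): not entailed.

No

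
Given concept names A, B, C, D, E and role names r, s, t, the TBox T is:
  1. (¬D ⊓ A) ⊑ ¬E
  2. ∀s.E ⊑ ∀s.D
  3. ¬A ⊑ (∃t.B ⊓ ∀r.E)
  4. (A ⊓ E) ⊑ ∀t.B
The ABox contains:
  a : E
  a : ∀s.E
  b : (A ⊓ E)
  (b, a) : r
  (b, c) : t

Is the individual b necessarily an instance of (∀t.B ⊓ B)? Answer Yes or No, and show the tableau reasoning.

1. b : (∀t.B ⊓ B)?  L(b) = {(A ⊓ E)} ∪ {(∃t.¬B ⊔ ¬B)}
   apply at b: (A ⊓ E)⊑∀t.B
   open: L(b) ⊇ {A, D, E, ¬B, ∀t.B, …} (+ ∃-successors) — b ∉ (∀t.B ⊓ B) possible
2. Hence b : (∀t.B ⊓ B): not entailed.

No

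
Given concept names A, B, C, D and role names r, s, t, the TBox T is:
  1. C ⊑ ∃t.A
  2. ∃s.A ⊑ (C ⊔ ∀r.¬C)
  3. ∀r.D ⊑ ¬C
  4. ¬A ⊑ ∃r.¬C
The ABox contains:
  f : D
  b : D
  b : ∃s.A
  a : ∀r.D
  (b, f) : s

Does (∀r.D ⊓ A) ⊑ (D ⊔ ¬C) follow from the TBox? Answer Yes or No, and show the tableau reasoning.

Yes

1. (∀r.D ⊓ A) ⊑ (D ⊔ ¬C)  ⇔  ((∀r.D ⊓ A) ⊓ (¬D ⊓ C)) unsat w.r.t. T
   all branches close; clash {C, ¬C} at x₀
2. Hence (∀r.D ⊓ A) ⊑ (D ⊔ ¬C): entailed.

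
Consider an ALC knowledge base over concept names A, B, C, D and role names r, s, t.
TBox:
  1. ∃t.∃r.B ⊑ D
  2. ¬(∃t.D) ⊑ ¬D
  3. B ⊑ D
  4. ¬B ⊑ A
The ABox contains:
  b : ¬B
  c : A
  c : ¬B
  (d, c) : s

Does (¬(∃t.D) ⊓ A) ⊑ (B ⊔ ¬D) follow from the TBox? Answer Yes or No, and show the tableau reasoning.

Yes

1. (¬(∃t.D) ⊓ A) ⊑ (B ⊔ ¬D)  ⇔  ((∀t.¬D ⊓ A) ⊓ (¬B ⊓ D)) unsat w.r.t. T
   all branches close; clash {D, ¬D} at x₀
2. Hence (¬(∃t.D) ⊓ A) ⊑ (B ⊔ ¬D): entailed.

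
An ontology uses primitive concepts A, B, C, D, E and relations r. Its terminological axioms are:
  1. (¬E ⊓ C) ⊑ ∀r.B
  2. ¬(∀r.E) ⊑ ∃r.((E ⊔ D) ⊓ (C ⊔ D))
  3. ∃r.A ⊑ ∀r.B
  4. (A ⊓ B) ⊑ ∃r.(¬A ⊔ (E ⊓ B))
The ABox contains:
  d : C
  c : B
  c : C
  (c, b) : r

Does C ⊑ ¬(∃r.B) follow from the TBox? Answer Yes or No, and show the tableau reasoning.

No

1. C ⊑ ¬(∃r.B)  ⇔  (C ⊓ ∃r.B) unsat w.r.t. T
   open: L(x₀) ⊇ {C, E, ¬A, ∀r.E, ∀r.¬A, …} (+ ∃-successors)
2. Hence C ⊑ ¬(∃r.B): not entailed.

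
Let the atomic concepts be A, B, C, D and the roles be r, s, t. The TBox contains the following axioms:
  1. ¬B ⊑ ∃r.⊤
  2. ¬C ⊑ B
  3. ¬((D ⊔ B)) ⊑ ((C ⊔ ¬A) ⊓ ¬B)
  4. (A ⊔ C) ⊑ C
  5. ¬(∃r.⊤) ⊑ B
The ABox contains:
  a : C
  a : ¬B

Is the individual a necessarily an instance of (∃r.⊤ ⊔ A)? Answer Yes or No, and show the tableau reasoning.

1. a : (∃r.⊤ ⊔ A)?  L(a) = {C, ¬B} ∪ {(∀r.⊥ ⊓ ¬A)}
   clash ⊥ at an ∃-successor — a ∈ (∃r.⊤ ⊔ A)
2. Hence a : (∃r.⊤ ⊔ A): entailed.

Yes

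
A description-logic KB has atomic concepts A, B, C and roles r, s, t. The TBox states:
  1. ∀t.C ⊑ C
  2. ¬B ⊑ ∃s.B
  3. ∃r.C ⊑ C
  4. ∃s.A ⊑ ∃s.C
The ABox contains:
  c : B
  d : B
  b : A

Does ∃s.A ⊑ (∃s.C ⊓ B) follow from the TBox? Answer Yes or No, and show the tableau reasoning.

1. ∃s.A ⊑ (∃s.C ⊓ B)  ⇔  (∃s.A ⊓ (∀s.¬C ⊔ ¬B)) unsat w.r.t. T
   apply at x₀: ∃s.A⊑∃s.C
   open: L(x₀) ⊇ {¬B, ∀r.¬C, ∃s.A, ∃s.B, ∃s.C, …} (+ ∃-successors)
2. Hence ∃s.A ⊑ (∃s.C ⊓ B): not entailed.

No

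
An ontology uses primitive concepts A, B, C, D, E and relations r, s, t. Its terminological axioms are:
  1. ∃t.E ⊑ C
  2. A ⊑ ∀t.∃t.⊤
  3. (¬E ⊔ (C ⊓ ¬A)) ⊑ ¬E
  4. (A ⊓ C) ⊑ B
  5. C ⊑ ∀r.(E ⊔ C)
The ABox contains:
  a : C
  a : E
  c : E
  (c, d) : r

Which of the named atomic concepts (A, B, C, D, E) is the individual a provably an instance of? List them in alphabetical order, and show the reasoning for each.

{A, B, C, E}

1. a : A?  L(a) = {C, E} ∪ {¬A}
   clash {E, ¬E} at a — a ∈ A
2. a : B?  L(a) = {C, E} ∪ {¬B}
   clash {B, ¬B} at a — a ∈ B
3. a : C?  L(a) = {C, E} ∪ {¬C}
   clash {C, ¬C} at a — a ∈ C
4. a : D?  L(a) = {C, E} ∪ {¬D}
   apply at a: C⊑∀r.(E ⊔ C)
   open: L(a) ⊇ {A, B, C, E, ¬D, …} — a ∉ D possible
5. a : E?  L(a) = {C, E} ∪ {¬E}
   clash {E, ¬E} at a — a ∈ E
6. Entailed for a: {A, B, C, E}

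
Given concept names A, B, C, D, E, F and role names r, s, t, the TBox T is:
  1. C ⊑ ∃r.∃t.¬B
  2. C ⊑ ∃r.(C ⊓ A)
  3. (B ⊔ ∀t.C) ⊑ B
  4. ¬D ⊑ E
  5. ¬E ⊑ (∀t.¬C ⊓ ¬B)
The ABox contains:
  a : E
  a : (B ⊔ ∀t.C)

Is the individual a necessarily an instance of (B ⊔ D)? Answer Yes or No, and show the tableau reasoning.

1. a : (B ⊔ D)?  L(a) = {E, (B ⊔ ∀t.C)} ∪ {(¬B ⊓ ¬D)}
   clash {B, ¬B} at a — a ∈ (B ⊔ D)
2. Hence a : (B ⊔ D): entailed.

Yes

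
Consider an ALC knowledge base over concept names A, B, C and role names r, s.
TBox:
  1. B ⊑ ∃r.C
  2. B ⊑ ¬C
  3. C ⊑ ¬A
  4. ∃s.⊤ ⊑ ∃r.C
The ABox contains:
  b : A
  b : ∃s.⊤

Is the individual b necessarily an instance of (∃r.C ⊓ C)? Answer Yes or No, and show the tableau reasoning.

1. b : (∃r.C ⊓ C)?  L(b) = {A, ∃s.⊤} ∪ {(∀r.¬C ⊔ ¬C)}
   apply at b: ∃s.⊤⊑∃r.C
   open: L(b) ⊇ {A, ¬B, ¬C, ∃r.C, ∃s.⊤} (+ ∃-successors) — b ∉ (∃r.C ⊓ C) possible
2. Hence b : (∃r.C ⊓ C): not entailed.

No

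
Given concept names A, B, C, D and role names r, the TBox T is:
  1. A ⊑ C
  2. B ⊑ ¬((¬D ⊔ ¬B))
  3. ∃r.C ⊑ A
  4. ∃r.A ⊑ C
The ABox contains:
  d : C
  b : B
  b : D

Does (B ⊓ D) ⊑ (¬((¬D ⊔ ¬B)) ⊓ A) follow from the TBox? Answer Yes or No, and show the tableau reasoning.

1. (B ⊓ D) ⊑ (¬((¬D ⊔ ¬B)) ⊓ A)  ⇔  ((B ⊓ D) ⊓ ((¬D ⊔ ¬B) ⊔ ¬A)) unsat w.r.t. T
   apply at x₀: B⊑¬((¬D ⊔ ¬B))
   open: L(x₀) ⊇ {B, D, ¬A, ∀r.¬A, ∀r.¬C}
2. Hence (B ⊓ D) ⊑ (¬((¬D ⊔ ¬B)) ⊓ A): not entailed.

No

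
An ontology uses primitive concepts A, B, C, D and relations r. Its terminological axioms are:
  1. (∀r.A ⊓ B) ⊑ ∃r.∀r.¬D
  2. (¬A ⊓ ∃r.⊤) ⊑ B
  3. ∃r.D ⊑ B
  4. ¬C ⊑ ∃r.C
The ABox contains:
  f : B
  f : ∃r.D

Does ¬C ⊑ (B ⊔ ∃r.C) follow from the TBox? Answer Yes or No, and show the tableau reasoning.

1. ¬C ⊑ (B ⊔ ∃r.C)  ⇔  (¬C ⊓ (¬B ⊓ ∀r.¬C)) unsat w.r.t. T
   all branches close; clash {B, ¬B} at x₀
2. Hence ¬C ⊑ (B ⊔ ∃r.C): entailed.

Yes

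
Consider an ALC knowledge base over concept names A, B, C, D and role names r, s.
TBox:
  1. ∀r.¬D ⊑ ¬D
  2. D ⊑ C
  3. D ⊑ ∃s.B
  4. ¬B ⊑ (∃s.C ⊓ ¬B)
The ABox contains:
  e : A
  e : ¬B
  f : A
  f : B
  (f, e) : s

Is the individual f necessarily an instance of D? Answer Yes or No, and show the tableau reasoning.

1. f : D?  L(f) = {A, B} ∪ {¬D}
   open: L(f) ⊇ {A, B, ¬D} — f ∉ D possible
2. Hence f : D: not entailed.

No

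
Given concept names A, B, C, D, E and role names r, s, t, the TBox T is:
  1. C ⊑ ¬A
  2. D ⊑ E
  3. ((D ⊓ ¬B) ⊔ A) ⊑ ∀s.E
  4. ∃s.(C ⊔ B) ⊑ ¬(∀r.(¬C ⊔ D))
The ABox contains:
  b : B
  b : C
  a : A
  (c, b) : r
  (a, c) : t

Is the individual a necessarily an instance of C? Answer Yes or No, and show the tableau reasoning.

No

1. a : C?  L(a) = {A} ∪ {¬C}
   open: L(a) ⊇ {A, ¬C, ¬D, ∀s.(¬C ⊓ ¬B), ∀s.E} — a ∉ C possible
2. Hence a : C: not entailed.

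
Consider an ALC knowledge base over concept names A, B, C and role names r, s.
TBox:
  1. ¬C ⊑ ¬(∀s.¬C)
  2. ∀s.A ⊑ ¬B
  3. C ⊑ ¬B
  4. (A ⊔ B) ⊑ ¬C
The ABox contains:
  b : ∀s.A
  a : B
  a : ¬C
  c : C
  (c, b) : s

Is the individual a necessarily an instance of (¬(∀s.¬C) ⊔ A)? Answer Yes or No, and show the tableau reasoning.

Yes

1. a : (¬(∀s.¬C) ⊔ A)?  L(a) = {B, ¬C} ∪ {(∀s.¬C ⊓ ¬A)}
   clash {B, ¬B} at a — a ∈ (¬(∀s.¬C) ⊔ A)
2. Hence a : (¬(∀s.¬C) ⊔ A): entailed.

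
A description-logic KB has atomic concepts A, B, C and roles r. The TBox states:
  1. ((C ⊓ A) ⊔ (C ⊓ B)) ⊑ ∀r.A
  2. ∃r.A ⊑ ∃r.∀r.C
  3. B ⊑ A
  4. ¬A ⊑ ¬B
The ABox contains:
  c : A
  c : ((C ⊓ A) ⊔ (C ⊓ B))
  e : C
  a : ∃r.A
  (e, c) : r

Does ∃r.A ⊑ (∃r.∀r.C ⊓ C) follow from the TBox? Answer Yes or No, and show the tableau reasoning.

1. ∃r.A ⊑ (∃r.∀r.C ⊓ C)  ⇔  (∃r.A ⊓ (∀r.∃r.¬C ⊔ ¬C)) unsat w.r.t. T
   apply at x₀: ∃r.A⊑∃r.∀r.C
   open: L(x₀) ⊇ {A, ¬C, ∃r.A, ∃r.∀r.C} (+ ∃-successors)
2. Hence ∃r.A ⊑ (∃r.∀r.C ⊓ C): not entailed.

No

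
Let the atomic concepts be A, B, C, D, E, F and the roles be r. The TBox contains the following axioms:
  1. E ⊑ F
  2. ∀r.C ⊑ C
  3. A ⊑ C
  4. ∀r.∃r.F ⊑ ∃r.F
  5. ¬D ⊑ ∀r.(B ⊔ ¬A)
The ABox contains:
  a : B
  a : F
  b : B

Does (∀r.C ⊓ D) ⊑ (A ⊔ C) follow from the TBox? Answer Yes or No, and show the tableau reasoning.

1. (∀r.C ⊓ D) ⊑ (A ⊔ C)  ⇔  ((∀r.C ⊓ D) ⊓ (¬A ⊓ ¬C)) unsat w.r.t. T
   all branches close; clash {C, ¬C} at x₀
2. Hence (∀r.C ⊓ D) ⊑ (A ⊔ C): entailed.

Yes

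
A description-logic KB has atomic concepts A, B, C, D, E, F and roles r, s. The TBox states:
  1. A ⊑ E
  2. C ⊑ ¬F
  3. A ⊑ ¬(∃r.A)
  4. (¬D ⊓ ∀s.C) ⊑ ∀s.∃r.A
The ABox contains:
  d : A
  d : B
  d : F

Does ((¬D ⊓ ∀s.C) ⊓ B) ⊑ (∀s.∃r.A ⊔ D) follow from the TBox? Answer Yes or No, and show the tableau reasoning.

Yes

1. ((¬D ⊓ ∀s.C) ⊓ B) ⊑ (∀s.∃r.A ⊔ D)  ⇔  (((¬D ⊓ ∀s.C) ⊓ B) ⊓ (∃s.∀r.¬A ⊓ ¬D)) unsat w.r.t. T
   all branches close; clash {A, ¬A} at an ∃-successor
2. Hence ((¬D ⊓ ∀s.C) ⊓ B) ⊑ (∀s.∃r.A ⊔ D): entailed.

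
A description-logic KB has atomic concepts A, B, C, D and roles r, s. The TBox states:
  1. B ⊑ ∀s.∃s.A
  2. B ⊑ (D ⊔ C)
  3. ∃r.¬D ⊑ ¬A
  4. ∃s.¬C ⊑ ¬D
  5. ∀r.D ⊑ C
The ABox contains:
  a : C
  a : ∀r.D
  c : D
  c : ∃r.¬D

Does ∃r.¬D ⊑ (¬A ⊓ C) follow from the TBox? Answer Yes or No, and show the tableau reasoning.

No

1. ∃r.¬D ⊑ (¬A ⊓ C)  ⇔  (∃r.¬D ⊓ (A ⊔ ¬C)) unsat w.r.t. T
   apply at x₀: ∃r.¬D⊑¬A
   open: L(x₀) ⊇ {¬A, ¬B, ¬C, ∀s.C, ∃r.¬D} (+ ∃-successors)
2. Hence ∃r.¬D ⊑ (¬A ⊓ C): not entailed.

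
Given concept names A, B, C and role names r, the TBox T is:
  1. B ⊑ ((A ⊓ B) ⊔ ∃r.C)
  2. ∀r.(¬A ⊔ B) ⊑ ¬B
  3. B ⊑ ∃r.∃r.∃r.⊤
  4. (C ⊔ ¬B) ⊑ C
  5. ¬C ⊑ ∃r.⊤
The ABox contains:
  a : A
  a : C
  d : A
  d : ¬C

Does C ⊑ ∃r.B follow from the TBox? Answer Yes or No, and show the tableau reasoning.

No

1. C ⊑ ∃r.B  ⇔  (C ⊓ ∀r.¬B) unsat w.r.t. T
   open: L(x₀) ⊇ {C, ¬B, ∀r.¬B}
2. Hence C ⊑ ∃r.B: not entailed.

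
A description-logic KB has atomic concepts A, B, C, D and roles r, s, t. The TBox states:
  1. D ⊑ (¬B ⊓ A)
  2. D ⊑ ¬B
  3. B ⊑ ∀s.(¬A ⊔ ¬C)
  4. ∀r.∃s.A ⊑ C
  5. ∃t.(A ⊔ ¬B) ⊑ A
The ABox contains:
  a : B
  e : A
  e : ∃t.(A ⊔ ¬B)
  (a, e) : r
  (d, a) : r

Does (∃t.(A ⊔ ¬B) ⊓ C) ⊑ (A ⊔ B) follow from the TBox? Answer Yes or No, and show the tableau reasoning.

Yes

1. (∃t.(A ⊔ ¬B) ⊓ C) ⊑ (A ⊔ B)  ⇔  ((∃t.(A ⊔ ¬B) ⊓ C) ⊓ (¬A ⊓ ¬B)) unsat w.r.t. T
   all branches close; clash {A, ¬A} at x₀
2. Hence (∃t.(A ⊔ ¬B) ⊓ C) ⊑ (A ⊔ B): entailed.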